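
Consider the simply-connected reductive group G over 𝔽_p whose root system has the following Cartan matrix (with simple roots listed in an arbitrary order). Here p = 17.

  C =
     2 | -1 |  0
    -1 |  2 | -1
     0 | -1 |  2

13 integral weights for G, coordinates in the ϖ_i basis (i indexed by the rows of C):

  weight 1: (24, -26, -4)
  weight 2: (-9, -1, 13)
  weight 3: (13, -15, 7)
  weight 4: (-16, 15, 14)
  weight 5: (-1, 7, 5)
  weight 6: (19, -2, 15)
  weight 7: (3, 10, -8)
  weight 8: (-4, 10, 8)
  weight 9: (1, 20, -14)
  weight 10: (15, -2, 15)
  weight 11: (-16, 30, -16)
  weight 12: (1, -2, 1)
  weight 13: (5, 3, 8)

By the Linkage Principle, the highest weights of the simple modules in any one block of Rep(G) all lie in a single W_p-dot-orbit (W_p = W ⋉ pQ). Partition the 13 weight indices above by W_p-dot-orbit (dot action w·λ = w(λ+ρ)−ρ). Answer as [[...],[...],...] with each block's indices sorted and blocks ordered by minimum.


Cartan matrix: type A_3 (|W|=24); un-permuting the 3 rows.

W_17-reps of the 13 weights in Ā_17 (same 3-coord order as C):

  λ_1 → (0, 8, 6);  λ_2 → (0, 8, 6);  λ_3 → (0, 8, 6);  λ_4 → (1, 1, 1);  λ_5 → (0, 8, 6);  λ_6 → (1, 1, 1);  λ_7 → (4, 4, 7);  λ_8 → (0, 8, 6);  λ_9 → (4, 4, 7);  λ_10 → (1, 1, 1);  λ_11 → (1, 1, 1);  λ_12 → (1, 1, 1);  λ_13 → (4, 4, 7)

These 13 weights hit 3 W_17-dot-orbits; sizes (5, 5, 3):

[[1, 2, 3, 5, 8], [4, 6, 10, 11, 12], [7, 9, 13]]


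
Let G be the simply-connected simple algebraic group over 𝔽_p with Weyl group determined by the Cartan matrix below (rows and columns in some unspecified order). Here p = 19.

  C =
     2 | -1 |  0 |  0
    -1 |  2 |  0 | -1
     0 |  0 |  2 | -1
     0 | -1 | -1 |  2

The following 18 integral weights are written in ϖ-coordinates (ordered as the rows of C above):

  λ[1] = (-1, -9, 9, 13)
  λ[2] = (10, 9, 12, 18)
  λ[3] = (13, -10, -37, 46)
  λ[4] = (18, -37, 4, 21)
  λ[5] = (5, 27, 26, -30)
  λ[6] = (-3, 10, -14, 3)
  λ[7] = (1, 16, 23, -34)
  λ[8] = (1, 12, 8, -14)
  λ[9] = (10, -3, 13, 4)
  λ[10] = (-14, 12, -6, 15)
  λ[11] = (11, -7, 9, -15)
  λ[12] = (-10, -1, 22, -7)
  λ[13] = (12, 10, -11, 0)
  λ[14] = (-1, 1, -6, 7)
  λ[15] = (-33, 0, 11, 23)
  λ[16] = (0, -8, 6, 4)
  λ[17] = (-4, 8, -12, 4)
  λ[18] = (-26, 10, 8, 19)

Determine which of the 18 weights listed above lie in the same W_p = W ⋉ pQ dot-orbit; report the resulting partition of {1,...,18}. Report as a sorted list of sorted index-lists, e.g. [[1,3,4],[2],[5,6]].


Root system A_4: the 4×4 matrix C matches after relabeling.

Folding the 18 weights λ_j+ρ into Ā_19 (reps in the given 4-coord order):

    1: (3, 0, 5, 6)
    2: (2, 0, 4, 9)
    3: (0, 2, 5, 3)
    4: (0, 2, 5, 3)
    5: (7, 2, 5, 4)
    6: (2, 0, 4, 9)
    7: (0, 2, 5, 3)
    8: (2, 0, 4, 9)
    9: (0, 2, 5, 3)
    10: (3, 0, 5, 6)
    11: (7, 2, 5, 4)
    12: (2, 0, 4, 9)
    13: (7, 2, 5, 4)
    14: (0, 2, 5, 3)
    15: (5, 1, 5, 1)
    16: (5, 1, 5, 1)
    17: (3, 0, 5, 6)
    18: (7, 2, 5, 4)

5 distinct reps among the 18 weights ⇒ 5 W_19-linkage classes:

[[1, 10, 17], [2, 6, 8, 12], [3, 4, 7, 9, 14], [5, 11, 13, 18], [15, 16]]


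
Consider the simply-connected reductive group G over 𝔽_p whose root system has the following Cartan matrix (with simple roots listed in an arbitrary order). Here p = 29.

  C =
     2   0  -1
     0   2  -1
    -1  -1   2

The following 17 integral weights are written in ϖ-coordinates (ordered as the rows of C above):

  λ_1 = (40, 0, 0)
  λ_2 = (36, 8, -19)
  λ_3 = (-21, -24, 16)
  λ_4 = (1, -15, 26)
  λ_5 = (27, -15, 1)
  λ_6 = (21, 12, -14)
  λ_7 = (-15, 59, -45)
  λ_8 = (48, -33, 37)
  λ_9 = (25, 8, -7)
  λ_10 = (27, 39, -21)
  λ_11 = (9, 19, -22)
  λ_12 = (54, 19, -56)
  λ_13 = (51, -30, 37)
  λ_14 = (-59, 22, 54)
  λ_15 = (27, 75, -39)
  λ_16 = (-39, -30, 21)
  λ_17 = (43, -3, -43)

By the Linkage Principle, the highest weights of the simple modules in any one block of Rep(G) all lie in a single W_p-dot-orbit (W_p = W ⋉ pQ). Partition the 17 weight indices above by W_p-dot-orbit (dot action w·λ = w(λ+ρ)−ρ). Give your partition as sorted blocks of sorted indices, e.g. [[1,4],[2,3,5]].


Root system A_3: the 3×3 matrix C matches after relabeling.

λ_j+ρ reflected into Ā_29 (⟨·,θ^∨⟩≤29); 3-tuples as given:

  λ_1+ρ ↦ (15, 1, 12) · λ_2+ρ ↦ (11, 1, 9) · λ_3+ρ ↦ (6, 3, 17) · λ_4+ρ ↦ (2, 14, 13) · λ_5+ρ ↦ (15, 1, 12) · λ_6+ρ ↦ (9, 0, 13) · λ_7+ρ ↦ (2, 14, 13) · λ_8+ρ ↦ (20, 3, 6) · λ_9+ρ ↦ (20, 3, 6) · λ_10+ρ ↦ (11, 1, 9) · λ_11+ρ ↦ (11, 1, 9) · λ_12+ρ ↦ (20, 3, 6) · λ_13+ρ ↦ (20, 3, 6) · λ_14+ρ ↦ (20, 3, 6) · λ_15+ρ ↦ (11, 1, 9) · λ_16+ρ ↦ (9, 0, 13) · λ_17+ρ ↦ (2, 14, 13)

6 distinct reps among the 17 weights ⇒ 6 W_29-linkage classes:

[[1, 5], [2, 10, 11, 15], [3], [4, 7, 17], [6, 16], [8, 9, 12, 13, 14]]


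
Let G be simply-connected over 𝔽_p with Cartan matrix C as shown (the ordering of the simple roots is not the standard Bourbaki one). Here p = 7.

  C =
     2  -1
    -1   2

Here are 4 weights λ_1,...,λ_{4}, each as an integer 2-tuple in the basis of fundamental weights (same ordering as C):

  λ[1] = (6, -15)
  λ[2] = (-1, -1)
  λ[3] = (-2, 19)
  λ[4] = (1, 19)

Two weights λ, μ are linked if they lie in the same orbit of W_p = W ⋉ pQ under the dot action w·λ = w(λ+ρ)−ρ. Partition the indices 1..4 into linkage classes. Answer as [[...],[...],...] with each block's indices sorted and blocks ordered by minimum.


Root system A_2: the 2×2 matrix C matches after relabeling.

Alcove-folded reps (p=7, 4 weights, presented ϖ-order):

  λ_1+ρ ↦ (0, 0) · λ_2+ρ ↦ (0, 0) · λ_3+ρ ↦ (1, 1) · λ_4+ρ ↦ (1, 1)

Partition of {1..4} into 2 W_7-dot-orbits:

[[1, 2], [3, 4]]


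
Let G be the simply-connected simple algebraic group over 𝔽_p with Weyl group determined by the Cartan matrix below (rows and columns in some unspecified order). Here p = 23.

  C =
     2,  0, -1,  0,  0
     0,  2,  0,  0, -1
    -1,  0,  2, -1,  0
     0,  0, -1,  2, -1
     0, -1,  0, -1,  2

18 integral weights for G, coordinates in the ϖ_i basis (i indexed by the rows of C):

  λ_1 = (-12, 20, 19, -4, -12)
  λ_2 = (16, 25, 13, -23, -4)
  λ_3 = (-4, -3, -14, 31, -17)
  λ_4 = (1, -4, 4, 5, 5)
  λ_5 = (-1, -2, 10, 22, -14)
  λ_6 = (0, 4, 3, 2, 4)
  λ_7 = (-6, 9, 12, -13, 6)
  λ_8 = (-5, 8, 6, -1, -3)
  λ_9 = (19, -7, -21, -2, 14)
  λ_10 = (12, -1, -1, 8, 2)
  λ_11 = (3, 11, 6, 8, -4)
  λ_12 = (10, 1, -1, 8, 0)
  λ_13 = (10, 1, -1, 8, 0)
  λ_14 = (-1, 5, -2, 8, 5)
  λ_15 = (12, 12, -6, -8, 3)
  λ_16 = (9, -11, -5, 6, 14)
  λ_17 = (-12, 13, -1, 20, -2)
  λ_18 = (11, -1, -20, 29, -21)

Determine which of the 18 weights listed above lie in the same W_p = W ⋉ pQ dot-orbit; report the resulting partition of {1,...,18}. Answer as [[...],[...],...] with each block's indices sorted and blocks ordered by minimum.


Cartan matrix: type A_5 (|W|=720); un-permuting the 5 rows.

λ_j+ρ reflected into Ā_23 (⟨·,θ^∨⟩≤23); 5-tuples as given:

  [1] (2, 3, 5, 6, 3) · [2] (1, 6, 0, 8, 6) · [3] (4, 7, 1, 2, 0) · [4] (2, 3, 5, 6, 3) · [5] (11, 2, 0, 9, 1) · [6] (1, 5, 4, 3, 5) · [7] (1, 5, 4, 3, 5) · [8] (4, 7, 1, 2, 0) · [9] (1, 6, 0, 8, 6) · [10] (11, 2, 0, 9, 1) · [11] (2, 3, 5, 6, 3) · [12] (11, 2, 0, 9, 1) · [13] (11, 2, 0, 9, 1) · [14] (1, 6, 0, 8, 6) · [15] (1, 5, 4, 3, 5) · [16] (1, 5, 4, 3, 5) · [17] (11, 2, 0, 9, 1) · [18] (0, 4, 3, 0, 9)

Partition of {1..18} into 6 W_23-dot-orbits:

[[1, 4, 11], [2, 9, 14], [3, 8], [5, 10, 12, 13, 17], [6, 7, 15, 16], [18]]


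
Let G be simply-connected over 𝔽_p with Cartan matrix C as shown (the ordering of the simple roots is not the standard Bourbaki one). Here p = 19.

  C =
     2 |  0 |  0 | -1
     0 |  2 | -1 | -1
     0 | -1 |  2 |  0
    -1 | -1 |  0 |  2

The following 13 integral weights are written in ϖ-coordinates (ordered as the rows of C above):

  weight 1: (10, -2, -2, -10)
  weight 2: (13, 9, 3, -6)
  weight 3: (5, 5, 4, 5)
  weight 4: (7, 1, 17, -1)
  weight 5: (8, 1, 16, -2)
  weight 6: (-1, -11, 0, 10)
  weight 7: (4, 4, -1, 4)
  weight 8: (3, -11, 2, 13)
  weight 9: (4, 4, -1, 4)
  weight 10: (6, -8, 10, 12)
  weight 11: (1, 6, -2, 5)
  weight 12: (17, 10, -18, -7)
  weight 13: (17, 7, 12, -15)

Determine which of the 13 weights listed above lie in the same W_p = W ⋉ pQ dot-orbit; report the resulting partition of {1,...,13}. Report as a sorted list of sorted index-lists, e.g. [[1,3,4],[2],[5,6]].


Cartan matrix: type A_4 (|W|=120); un-permuting the 4 rows.

Folding the 13 weights λ_j+ρ into Ā_19 (reps in the given 4-coord order):

    1: (0, 1, 9, 1)
    2: (5, 5, 0, 5)
    3: (2, 6, 1, 6)
    4: (0, 1, 9, 1)
    5: (0, 1, 9, 1)
    6: (0, 1, 9, 1)
    7: (5, 5, 0, 5)
    8: (4, 3, 7, 4)
    9: (5, 5, 0, 5)
    10: (2, 6, 1, 6)
    11: (2, 6, 1, 6)
    12: (2, 6, 1, 6)
    13: (2, 6, 1, 6)

Linkage partition of the 13 weights (4 classes, p=19):

[[1, 4, 5, 6], [2, 7, 9], [3, 10, 11, 12, 13], [8]]


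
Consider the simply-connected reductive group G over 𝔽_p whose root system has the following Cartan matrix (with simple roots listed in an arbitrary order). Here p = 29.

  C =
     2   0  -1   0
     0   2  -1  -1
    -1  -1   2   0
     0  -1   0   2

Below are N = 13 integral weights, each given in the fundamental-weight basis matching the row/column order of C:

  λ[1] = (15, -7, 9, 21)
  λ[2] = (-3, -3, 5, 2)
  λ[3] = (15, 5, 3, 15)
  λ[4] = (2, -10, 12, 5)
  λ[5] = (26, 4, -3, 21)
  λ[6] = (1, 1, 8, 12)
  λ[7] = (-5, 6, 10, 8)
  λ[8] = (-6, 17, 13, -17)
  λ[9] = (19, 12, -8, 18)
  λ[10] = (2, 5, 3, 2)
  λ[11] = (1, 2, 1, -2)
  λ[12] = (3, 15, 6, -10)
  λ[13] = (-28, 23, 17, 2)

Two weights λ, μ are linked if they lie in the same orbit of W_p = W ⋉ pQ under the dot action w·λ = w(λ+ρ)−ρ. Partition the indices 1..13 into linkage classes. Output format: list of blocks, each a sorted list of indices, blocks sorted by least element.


Root system A_4: the 4×4 matrix C matches after relabeling.

Each λ_j+ρ reduced to Ā_29; 4-tuples below use C's row order:

  [1] (3, 6, 4, 3)
  [2] (2, 2, 2, 1)
  [3] (3, 6, 4, 3)
  [4] (3, 6, 4, 3)
  [5] (2, 2, 2, 1)
  [6] (2, 2, 9, 13)
  [7] (4, 7, 7, 9)
  [8] (2, 2, 9, 13)
  [9] (3, 6, 4, 3)
  [10] (3, 6, 4, 3)
  [11] (2, 2, 2, 1)
  [12] (4, 7, 7, 9)
  [13] (2, 2, 9, 13)

Grouping the 13 weights by Ā_29-representative: 4 linkage classes.

[[1, 3, 4, 9, 10], [2, 5, 11], [6, 8, 13], [7, 12]]


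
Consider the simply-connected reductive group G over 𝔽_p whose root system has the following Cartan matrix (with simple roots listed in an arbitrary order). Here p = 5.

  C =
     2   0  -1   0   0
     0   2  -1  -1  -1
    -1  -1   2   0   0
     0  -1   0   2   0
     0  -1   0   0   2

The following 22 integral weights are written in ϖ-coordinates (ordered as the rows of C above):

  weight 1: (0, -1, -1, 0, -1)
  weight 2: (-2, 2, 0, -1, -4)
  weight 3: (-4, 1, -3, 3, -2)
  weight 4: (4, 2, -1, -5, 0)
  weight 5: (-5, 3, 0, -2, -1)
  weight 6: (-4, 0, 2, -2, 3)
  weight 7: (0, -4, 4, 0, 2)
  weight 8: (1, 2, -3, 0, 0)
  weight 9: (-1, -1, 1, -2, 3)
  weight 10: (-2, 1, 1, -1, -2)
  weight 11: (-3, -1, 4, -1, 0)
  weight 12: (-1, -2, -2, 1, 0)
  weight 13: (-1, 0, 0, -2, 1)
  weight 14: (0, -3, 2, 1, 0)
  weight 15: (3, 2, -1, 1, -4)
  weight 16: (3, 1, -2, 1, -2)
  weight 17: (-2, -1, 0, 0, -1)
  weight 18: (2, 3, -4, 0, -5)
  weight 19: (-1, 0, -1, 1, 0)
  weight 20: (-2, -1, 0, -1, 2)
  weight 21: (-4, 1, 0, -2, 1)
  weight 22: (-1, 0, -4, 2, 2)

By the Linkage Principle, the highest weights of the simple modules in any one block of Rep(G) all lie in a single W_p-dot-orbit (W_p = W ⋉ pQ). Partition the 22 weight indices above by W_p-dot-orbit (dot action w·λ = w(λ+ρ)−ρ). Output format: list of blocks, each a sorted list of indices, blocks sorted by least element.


C ↔ D_5 under row/col permutation; |W(D_5)| = 1920.

Each λ_j+ρ reduced to Ā_5; 5-tuples below use C's row order:

  1: (1, 0, 0, 1, 0)
  2: (1, 0, 0, 0, 3)
  3: (1, 0, 0, 0, 3)
  4: (1, 0, 0, 0, 3)
  5: (1, 0, 0, 1, 0)
  6: (0, 1, 0, 2, 1)
  7: (1, 0, 0, 1, 1)
  8: (1, 0, 0, 1, 1)
  9: (1, 0, 0, 0, 3)
  10: (1, 1, 0, 0, 1)
  11: (1, 0, 0, 1, 0)
  12: (1, 0, 0, 1, 0)
  13: (0, 0, 1, 1, 2)
  14: (1, 1, 0, 0, 1)
  15: (0, 1, 0, 2, 1)
  16: (1, 1, 0, 0, 1)
  17: (1, 0, 0, 1, 0)
  18: (0, 1, 0, 2, 1)
  19: (0, 1, 0, 2, 1)
  20: (1, 0, 0, 0, 3)
  21: (1, 1, 0, 0, 1)
  22: (1, 0, 0, 1, 1)

The 22 indices split into 6 linkage classes (same alcove rep ⇔ same W_5-dot-orbit):

[[1, 5, 11, 12, 17], [2, 3, 4, 9, 20], [6, 15, 18, 19], [7, 8, 22], [10, 14, 16, 21], [13]]


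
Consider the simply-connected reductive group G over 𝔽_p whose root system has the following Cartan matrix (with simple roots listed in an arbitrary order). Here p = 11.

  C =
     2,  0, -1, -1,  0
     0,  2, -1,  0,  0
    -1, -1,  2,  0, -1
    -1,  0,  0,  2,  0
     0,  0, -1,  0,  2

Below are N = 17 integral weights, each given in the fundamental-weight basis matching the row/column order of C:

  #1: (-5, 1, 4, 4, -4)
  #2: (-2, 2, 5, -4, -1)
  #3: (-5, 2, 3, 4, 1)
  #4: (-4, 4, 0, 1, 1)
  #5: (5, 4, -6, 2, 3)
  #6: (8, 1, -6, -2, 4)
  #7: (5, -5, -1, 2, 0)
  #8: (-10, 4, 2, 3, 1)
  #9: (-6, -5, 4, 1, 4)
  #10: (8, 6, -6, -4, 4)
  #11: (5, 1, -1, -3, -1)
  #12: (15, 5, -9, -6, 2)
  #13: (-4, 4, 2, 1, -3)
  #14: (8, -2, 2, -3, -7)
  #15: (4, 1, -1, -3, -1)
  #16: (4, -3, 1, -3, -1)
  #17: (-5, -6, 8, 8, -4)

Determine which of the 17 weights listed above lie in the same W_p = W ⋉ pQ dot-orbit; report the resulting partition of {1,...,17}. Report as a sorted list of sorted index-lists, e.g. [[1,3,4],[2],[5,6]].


Dynkin diagram of C (from the 8 off-diagonal −1 entries): D_5.

Folding the 17 weights λ_j+ρ into Ā_11 (reps in the given 5-coord order):

    λ_1 → (2, 0, 2, 1, 1)
    λ_2 → (0, 3, 2, 1, 0)
    λ_3 → (1, 3, 0, 1, 2)
    λ_4 → (0, 3, 2, 1, 0)
    λ_5 → (2, 0, 2, 1, 1)
    λ_6 → (0, 3, 2, 1, 0)
    λ_7 → (1, 0, 1, 3, 3)
    λ_8 → (1, 0, 1, 3, 3)
    λ_9 → (2, 0, 2, 1, 1)
    λ_10 → (3, 2, 0, 2, 0)
    λ_11 → (3, 2, 0, 2, 0)
    λ_12 → (0, 3, 2, 1, 0)
    λ_13 → (0, 3, 2, 1, 0)
    λ_14 → (1, 3, 0, 1, 2)
    λ_15 → (3, 2, 0, 2, 0)
    λ_16 → (3, 2, 0, 2, 0)
    λ_17 → (3, 2, 0, 2, 0)

These 17 weights hit 5 W_11-dot-orbits; sizes (3, 5, 2, 2, 5):

[[1, 5, 9], [2, 4, 6, 12, 13], [3, 14], [7, 8], [10, 11, 15, 16, 17]]


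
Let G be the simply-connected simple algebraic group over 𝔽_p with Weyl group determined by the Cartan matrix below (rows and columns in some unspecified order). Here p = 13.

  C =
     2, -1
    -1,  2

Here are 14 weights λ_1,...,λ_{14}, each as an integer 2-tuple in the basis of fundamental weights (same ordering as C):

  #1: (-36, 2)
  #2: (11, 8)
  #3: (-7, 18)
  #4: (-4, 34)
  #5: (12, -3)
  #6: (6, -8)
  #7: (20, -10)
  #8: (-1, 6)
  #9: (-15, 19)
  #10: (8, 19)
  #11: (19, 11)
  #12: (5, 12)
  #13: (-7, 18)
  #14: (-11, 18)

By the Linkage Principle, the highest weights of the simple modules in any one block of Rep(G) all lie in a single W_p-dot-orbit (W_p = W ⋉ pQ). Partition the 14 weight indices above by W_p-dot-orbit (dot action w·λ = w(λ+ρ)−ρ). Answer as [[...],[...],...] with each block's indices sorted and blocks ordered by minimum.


Cartan matrix: type A_2 (|W|=6); un-permuting the 2 rows.

λ_j+ρ reflected into Ā_13 (⟨·,θ^∨⟩≤13); 2-tuples as given:

  [1] (4, 3);  [2] (4, 1);  [3] (0, 7);  [4] (4, 3);  [5] (11, 2);  [6] (0, 7);  [7] (4, 1);  [8] (0, 7);  [9] (6, 1);  [10] (4, 3);  [11] (6, 1);  [12] (0, 7);  [13] (0, 7);  [14] (4, 3)

These 14 weights hit 5 W_13-dot-orbits; sizes (4, 2, 5, 1, 2):

[[1, 4, 10, 14], [2, 7], [3, 6, 8, 12, 13], [5], [9, 11]]


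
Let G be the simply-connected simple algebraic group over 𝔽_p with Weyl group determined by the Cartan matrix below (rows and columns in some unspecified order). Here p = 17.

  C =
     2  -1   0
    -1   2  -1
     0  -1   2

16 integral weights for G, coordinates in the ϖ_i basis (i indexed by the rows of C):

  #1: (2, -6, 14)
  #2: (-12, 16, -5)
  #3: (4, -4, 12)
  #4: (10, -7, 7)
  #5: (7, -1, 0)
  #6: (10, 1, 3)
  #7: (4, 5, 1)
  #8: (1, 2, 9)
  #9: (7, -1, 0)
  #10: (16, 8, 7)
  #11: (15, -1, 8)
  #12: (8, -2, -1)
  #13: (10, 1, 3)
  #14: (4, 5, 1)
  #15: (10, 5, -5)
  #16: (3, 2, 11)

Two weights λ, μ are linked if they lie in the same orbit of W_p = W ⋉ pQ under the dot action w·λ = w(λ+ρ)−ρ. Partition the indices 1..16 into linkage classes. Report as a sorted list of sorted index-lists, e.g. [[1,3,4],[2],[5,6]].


Dynkin diagram of C (from the 4 off-diagonal −1 entries): A_3.

Each λ_j+ρ reduced to Ā_17; 3-tuples below use C's row order:

    λ_1+ρ ↦ (2, 3, 10)
    λ_2+ρ ↦ (11, 2, 4)
    λ_3+ρ ↦ (2, 3, 10)
    λ_4+ρ ↦ (5, 6, 2)
    λ_5+ρ ↦ (8, 0, 1)
    λ_6+ρ ↦ (11, 2, 4)
    λ_7+ρ ↦ (5, 6, 2)
    λ_8+ρ ↦ (2, 3, 10)
    λ_9+ρ ↦ (8, 0, 1)
    λ_10+ρ ↦ (0, 0, 9)
    λ_11+ρ ↦ (8, 0, 1)
    λ_12+ρ ↦ (8, 0, 1)
    λ_13+ρ ↦ (11, 2, 4)
    λ_14+ρ ↦ (5, 6, 2)
    λ_15+ρ ↦ (11, 2, 4)
    λ_16+ρ ↦ (2, 3, 10)

The 16 indices split into 5 linkage classes (same alcove rep ⇔ same W_17-dot-orbit):

[[1, 3, 8, 16], [2, 6, 13, 15], [4, 7, 14], [5, 9, 11, 12], [10]]


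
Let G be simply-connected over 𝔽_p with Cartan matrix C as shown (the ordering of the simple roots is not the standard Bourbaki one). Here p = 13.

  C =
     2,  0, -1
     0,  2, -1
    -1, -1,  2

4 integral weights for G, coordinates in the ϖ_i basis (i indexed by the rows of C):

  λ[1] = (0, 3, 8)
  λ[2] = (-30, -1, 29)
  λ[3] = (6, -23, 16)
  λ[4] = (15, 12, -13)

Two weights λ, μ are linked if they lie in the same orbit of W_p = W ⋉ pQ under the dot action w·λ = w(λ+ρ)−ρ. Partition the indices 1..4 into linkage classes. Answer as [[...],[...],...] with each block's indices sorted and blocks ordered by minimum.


Type A_3, rank 3, |W|=24; reorder rows/cols to standard.

λ_j+ρ reflected into Ā_13 (⟨·,θ^∨⟩≤13); 3-tuples as given:

  λ_1 → (0, 3, 9) · λ_2 → (0, 3, 9) · λ_3 → (5, 2, 4) · λ_4 → (0, 3, 9)

Linkage partition of the 4 weights (2 classes, p=13):

[[1, 2, 4], [3]]


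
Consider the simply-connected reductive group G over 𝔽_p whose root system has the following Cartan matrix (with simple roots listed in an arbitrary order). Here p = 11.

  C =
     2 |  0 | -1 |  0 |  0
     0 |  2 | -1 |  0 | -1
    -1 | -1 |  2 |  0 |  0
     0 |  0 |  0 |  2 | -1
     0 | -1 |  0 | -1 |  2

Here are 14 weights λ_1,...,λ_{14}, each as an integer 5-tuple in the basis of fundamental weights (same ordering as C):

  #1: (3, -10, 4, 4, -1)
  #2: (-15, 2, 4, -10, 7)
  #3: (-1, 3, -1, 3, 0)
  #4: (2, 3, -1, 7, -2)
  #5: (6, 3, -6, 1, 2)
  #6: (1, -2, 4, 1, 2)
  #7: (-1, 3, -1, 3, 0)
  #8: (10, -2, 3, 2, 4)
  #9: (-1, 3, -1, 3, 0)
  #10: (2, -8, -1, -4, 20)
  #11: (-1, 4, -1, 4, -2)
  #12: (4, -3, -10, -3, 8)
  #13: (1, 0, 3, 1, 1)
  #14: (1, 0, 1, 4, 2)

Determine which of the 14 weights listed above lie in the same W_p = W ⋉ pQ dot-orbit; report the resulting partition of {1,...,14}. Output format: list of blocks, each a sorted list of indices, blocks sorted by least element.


Type A_5, rank 5, |W|=720; reorder rows/cols to standard.

Alcove-folded reps (p=11, 14 weights, presented ϖ-order):

  1: (0, 4, 0, 4, 1) · 2: (0, 1, 2, 3, 3) · 3: (0, 4, 0, 4, 1) · 4: (0, 3, 0, 4, 1) · 5: (2, 1, 4, 2, 2) · 6: (2, 1, 4, 2, 2) · 7: (0, 4, 0, 4, 1) · 8: (0, 3, 0, 4, 1) · 9: (0, 4, 0, 4, 1) · 10: (0, 3, 0, 4, 1) · 11: (0, 4, 0, 4, 1) · 12: (2, 1, 4, 2, 2) · 13: (2, 1, 4, 2, 2) · 14: (0, 1, 2, 3, 3)

4 distinct reps among the 14 weights ⇒ 4 W_11-linkage classes:

[[1, 3, 7, 9, 11], [2, 14], [4, 8, 10], [5, 6, 12, 13]]


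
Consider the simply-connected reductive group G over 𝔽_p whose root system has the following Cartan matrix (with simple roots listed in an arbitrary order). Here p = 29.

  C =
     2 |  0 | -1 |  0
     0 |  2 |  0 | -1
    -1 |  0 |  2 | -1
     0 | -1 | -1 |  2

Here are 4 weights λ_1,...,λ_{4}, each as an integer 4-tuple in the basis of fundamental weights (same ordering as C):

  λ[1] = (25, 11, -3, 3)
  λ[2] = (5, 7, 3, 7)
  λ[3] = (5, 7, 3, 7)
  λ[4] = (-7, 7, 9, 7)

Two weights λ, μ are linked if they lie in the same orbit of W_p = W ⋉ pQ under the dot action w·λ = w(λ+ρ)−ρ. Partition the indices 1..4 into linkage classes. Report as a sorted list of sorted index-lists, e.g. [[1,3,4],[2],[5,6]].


A_4 Cartan matrix, 4 simple roots permuted; ρ=(1,1,1,1).

Ā_29 reps of the 4 weights (A_4, coords as presented):

    λ_1+ρ ↦ (13, 1, 2, 2)
    λ_2+ρ ↦ (6, 8, 4, 8)
    λ_3+ρ ↦ (6, 8, 4, 8)
    λ_4+ρ ↦ (6, 8, 4, 8)

These 4 weights hit 2 W_29-dot-orbits; sizes (1, 3):

[[1], [2, 3, 4]]


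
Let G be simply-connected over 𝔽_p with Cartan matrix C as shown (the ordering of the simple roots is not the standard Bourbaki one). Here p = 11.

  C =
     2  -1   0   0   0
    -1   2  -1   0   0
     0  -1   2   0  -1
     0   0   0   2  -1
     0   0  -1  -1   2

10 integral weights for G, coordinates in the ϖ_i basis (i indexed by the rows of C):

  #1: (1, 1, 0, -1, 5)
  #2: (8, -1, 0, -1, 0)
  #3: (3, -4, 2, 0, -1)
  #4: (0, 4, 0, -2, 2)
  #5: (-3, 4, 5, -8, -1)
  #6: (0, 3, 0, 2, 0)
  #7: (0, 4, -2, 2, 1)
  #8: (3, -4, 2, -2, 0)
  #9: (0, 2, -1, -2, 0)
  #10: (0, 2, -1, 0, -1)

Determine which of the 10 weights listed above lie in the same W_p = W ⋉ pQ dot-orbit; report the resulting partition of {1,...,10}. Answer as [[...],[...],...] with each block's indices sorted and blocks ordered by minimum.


Dynkin diagram of C (from the 8 off-diagonal −1 entries): A_5.

Each λ_j+ρ reduced to Ā_11; 5-tuples below use C's row order:

    1: (2, 2, 1, 0, 6)
    2: (9, 0, 1, 0, 1)
    3: (1, 3, 0, 1, 0)
    4: (1, 5, 1, 1, 2)
    5: (2, 2, 1, 0, 6)
    6: (1, 4, 1, 3, 1)
    7: (1, 4, 1, 3, 1)
    8: (1, 3, 0, 1, 0)
    9: (1, 3, 0, 1, 0)
    10: (1, 3, 0, 1, 0)

Linkage partition of the 10 weights (5 classes, p=11):

[[1, 5], [2], [3, 8, 9, 10], [4], [6, 7]]


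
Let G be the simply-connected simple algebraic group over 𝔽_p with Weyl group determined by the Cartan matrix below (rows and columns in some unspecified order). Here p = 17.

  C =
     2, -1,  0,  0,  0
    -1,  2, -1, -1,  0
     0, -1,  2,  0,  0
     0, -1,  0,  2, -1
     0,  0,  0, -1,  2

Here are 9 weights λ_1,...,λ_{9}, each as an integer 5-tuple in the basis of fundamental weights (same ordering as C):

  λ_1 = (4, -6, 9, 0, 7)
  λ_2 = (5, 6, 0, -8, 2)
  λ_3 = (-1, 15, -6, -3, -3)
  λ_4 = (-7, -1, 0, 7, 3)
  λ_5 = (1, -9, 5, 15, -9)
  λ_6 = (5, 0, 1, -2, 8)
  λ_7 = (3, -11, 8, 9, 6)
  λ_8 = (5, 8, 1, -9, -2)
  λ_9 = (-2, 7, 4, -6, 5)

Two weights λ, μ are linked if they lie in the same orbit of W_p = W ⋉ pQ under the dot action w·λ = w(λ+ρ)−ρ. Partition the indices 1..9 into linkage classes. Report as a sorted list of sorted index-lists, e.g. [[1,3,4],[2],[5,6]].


Root system D_5: the 5×5 matrix C matches after relabeling.

W_17-reps of the 9 weights in Ā_17 (same 5-coord order as C):

  λ_1+ρ ↦ (0, 1, 5, 2, 4)
  λ_2+ρ ↦ (6, 0, 1, 3, 4)
  λ_3+ρ ↦ (0, 1, 5, 2, 4)
  λ_4+ρ ↦ (0, 1, 5, 2, 4)
  λ_5+ρ ↦ (6, 0, 2, 0, 8)
  λ_6+ρ ↦ (6, 0, 2, 0, 8)
  λ_7+ρ ↦ (6, 0, 1, 3, 4)
  λ_8+ρ ↦ (6, 0, 2, 0, 8)
  λ_9+ρ ↦ (1, 2, 5, 1, 1)

Grouping the 9 weights by Ā_17-representative: 4 linkage classes.

[[1, 3, 4], [2, 7], [5, 6, 8], [9]]


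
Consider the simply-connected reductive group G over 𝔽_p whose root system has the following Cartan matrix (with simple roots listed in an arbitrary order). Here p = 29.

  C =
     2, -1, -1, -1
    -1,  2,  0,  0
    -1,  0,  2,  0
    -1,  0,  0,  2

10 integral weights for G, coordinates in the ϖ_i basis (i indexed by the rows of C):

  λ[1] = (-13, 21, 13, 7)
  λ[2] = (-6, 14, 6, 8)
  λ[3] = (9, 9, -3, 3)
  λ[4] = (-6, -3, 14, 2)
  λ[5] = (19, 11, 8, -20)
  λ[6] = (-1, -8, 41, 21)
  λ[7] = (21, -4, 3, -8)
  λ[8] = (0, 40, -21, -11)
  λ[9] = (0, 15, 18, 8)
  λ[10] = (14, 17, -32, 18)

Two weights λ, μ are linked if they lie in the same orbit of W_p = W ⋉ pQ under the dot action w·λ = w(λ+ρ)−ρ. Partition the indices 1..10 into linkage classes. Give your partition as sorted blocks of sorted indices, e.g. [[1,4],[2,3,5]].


C ↔ D_4 under row/col permutation; |W(D_4)| = 192.

λ_j+ρ reflected into Ā_29 (⟨·,θ^∨⟩≤29); 4-tuples as given:

    1: (5, 10, 2, 4)
    2: (5, 10, 2, 4)
    3: (5, 10, 2, 4)
    4: (2, 3, 6, 2)
    5: (9, 0, 3, 7)
    6: (1, 15, 6, 0)
    7: (3, 3, 4, 7)
    8: (9, 0, 3, 7)
    9: (9, 0, 3, 7)
    10: (2, 3, 6, 2)

The 10 indices split into 5 linkage classes (same alcove rep ⇔ same W_29-dot-orbit):

[[1, 2, 3], [4, 10], [5, 8, 9], [6], [7]]


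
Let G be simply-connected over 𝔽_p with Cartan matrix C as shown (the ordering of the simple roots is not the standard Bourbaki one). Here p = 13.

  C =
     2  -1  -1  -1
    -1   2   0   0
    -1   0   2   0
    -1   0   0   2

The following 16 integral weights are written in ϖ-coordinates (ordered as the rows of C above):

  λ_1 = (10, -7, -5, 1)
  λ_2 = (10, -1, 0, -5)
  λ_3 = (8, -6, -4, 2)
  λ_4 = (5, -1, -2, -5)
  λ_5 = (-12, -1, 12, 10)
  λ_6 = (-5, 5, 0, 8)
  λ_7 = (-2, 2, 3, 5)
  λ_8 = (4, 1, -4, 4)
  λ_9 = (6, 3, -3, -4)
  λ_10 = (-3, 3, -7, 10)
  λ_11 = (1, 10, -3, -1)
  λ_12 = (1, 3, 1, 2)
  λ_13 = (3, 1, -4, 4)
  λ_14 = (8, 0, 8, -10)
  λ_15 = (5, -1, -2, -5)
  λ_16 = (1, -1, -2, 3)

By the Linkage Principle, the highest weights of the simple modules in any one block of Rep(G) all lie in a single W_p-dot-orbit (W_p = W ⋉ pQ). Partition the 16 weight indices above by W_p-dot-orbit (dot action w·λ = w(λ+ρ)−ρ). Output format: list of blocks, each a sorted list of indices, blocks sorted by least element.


D_4 Cartan matrix, 4 simple roots permuted; ρ=(1,1,1,1).

W_13-reps of the 16 weights in Ā_13 (same 4-coord order as C):

  [1] (0, 6, 4, 2);  [2] (1, 0, 1, 4);  [3] (1, 5, 3, 3);  [4] (1, 0, 1, 4);  [5] (0, 11, 2, 0);  [6] (1, 2, 3, 5);  [7] (1, 2, 3, 5);  [8] (1, 2, 3, 5);  [9] (2, 4, 2, 3);  [10] (2, 4, 2, 3);  [11] (0, 11, 2, 0);  [12] (2, 4, 2, 3);  [13] (1, 2, 3, 5);  [14] (1, 5, 3, 3);  [15] (1, 0, 1, 4);  [16] (1, 0, 1, 4)

Linkage partition of the 16 weights (6 classes, p=13):

[[1], [2, 4, 15, 16], [3, 14], [5, 11], [6, 7, 8, 13], [9, 10, 12]]


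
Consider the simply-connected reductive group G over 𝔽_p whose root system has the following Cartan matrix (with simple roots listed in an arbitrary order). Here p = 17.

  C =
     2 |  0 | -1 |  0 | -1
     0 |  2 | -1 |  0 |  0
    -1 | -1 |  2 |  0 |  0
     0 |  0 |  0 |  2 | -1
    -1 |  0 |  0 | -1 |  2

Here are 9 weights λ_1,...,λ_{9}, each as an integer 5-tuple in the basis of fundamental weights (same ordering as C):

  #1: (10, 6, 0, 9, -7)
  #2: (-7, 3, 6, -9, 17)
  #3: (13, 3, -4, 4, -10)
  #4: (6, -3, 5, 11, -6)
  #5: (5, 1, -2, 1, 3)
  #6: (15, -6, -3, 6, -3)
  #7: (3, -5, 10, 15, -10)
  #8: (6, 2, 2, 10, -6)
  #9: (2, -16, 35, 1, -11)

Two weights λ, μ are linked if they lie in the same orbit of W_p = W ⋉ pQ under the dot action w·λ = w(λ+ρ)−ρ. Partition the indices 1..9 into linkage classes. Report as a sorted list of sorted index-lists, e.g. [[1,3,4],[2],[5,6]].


Cartan matrix: type A_5 (|W|=720); un-permuting the 5 rows.

Ā_17 reps of the 9 weights (A_5, coords as presented):

  λ_1+ρ ↦ (5, 1, 1, 2, 4) · λ_2+ρ ↦ (5, 1, 1, 2, 4) · λ_3+ρ ↦ (2, 1, 3, 4, 5) · λ_4+ρ ↦ (2, 1, 3, 4, 5) · λ_5+ρ ↦ (5, 1, 1, 2, 4) · λ_6+ρ ↦ (7, 2, 3, 1, 2) · λ_7+ρ ↦ (5, 1, 1, 2, 4) · λ_8+ρ ↦ (2, 1, 3, 4, 5) · λ_9+ρ ↦ (7, 2, 3, 1, 2)

The 9 indices split into 3 linkage classes (same alcove rep ⇔ same W_17-dot-orbit):

[[1, 2, 5, 7], [3, 4, 8], [6, 9]]


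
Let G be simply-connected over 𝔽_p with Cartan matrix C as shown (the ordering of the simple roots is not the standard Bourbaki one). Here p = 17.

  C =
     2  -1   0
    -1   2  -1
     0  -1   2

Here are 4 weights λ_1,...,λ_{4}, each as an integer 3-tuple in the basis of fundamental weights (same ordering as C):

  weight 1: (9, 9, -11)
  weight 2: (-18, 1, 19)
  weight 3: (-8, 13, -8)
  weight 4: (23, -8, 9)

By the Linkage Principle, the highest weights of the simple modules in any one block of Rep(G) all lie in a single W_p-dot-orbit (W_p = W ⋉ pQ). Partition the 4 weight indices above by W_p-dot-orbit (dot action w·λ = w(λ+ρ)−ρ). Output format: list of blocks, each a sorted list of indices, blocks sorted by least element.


Dynkin diagram of C (from the 4 off-diagonal −1 entries): A_3.

λ_j+ρ reflected into Ā_17 (⟨·,θ^∨⟩≤17); 3-tuples as given:

  λ_1 → (7, 0, 7) · λ_2 → (3, 12, 0) · λ_3 → (7, 0, 7) · λ_4 → (7, 0, 7)

2 distinct reps among the 4 weights ⇒ 2 W_17-linkage classes:

[[1, 3, 4], [2]]


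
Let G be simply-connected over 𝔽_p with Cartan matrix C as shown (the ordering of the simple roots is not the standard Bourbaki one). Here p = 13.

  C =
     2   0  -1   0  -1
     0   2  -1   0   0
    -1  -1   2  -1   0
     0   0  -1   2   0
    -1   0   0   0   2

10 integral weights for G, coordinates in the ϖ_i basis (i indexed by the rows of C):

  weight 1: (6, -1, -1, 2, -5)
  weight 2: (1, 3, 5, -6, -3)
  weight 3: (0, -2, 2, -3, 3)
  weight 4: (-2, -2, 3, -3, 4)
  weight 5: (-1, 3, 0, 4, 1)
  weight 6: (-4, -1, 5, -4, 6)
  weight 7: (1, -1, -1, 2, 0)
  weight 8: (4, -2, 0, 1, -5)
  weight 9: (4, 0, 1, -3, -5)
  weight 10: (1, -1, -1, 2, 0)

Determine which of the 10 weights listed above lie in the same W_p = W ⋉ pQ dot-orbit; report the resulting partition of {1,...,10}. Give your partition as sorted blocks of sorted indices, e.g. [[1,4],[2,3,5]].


Type D_5, rank 5, |W|=1920; reorder rows/cols to standard.

Alcove-folded reps (p=13, 10 weights, presented ϖ-order):

  λ_1+ρ ↦ (3, 0, 0, 3, 4)
  λ_2+ρ ↦ (0, 4, 1, 5, 2)
  λ_3+ρ ↦ (1, 1, 0, 2, 4)
  λ_4+ρ ↦ (1, 1, 0, 2, 4)
  λ_5+ρ ↦ (0, 4, 1, 5, 2)
  λ_6+ρ ↦ (3, 0, 0, 3, 4)
  λ_7+ρ ↦ (2, 0, 0, 3, 1)
  λ_8+ρ ↦ (1, 1, 0, 2, 4)
  λ_9+ρ ↦ (1, 1, 0, 2, 4)
  λ_10+ρ ↦ (2, 0, 0, 3, 1)

Partition of {1..10} into 4 W_13-dot-orbits:

[[1, 6], [2, 5], [3, 4, 8, 9], [7, 10]]


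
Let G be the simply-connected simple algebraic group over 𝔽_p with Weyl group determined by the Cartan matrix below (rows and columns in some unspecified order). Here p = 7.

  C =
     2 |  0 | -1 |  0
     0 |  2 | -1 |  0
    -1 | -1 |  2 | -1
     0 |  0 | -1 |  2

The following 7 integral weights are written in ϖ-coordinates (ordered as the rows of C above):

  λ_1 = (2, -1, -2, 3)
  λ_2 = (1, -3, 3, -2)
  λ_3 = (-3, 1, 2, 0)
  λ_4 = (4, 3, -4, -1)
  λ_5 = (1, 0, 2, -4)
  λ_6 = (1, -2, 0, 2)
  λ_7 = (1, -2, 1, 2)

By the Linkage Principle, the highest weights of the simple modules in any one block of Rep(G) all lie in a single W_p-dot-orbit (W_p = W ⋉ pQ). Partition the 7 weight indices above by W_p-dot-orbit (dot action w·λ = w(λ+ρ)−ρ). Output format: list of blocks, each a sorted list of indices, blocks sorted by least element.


Dynkin diagram of C (from the 6 off-diagonal −1 entries): D_4.

Alcove-folded reps (p=7, 7 weights, presented ϖ-order):

  [1] (2, 1, 0, 3) · [2] (2, 2, 1, 1) · [3] (2, 2, 1, 1) · [4] (2, 1, 0, 3) · [5] (2, 1, 0, 3) · [6] (2, 1, 0, 3) · [7] (2, 1, 0, 3)

Partition of {1..7} into 2 W_7-dot-orbits:

[[1, 4, 5, 6, 7], [2, 3]]


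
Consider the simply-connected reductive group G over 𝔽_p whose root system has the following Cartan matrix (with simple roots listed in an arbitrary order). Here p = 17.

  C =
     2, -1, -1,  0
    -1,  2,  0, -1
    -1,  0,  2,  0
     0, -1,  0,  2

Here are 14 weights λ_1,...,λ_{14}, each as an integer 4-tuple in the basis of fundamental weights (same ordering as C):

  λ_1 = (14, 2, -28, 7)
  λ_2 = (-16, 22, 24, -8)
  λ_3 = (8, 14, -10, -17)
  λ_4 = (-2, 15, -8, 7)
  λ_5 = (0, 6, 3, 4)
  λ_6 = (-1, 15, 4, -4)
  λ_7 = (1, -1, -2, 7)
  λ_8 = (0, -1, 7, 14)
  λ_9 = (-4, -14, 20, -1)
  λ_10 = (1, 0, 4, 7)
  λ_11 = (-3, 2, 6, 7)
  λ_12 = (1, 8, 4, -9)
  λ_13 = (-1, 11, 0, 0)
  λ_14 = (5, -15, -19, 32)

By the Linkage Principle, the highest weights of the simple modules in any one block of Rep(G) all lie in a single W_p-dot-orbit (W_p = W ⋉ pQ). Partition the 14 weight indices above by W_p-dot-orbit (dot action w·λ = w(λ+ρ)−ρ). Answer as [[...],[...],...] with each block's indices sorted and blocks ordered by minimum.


C ↔ A_4 under row/col permutation; |W(A_4)| = 120.

Folding the 14 weights λ_j+ρ into Ā_17 (reps in the given 4-coord order):

  λ_1 → (2, 1, 5, 8) · λ_2 → (1, 8, 6, 1) · λ_3 → (1, 0, 1, 8) · λ_4 → (1, 8, 6, 1) · λ_5 → (1, 7, 4, 5) · λ_6 → (0, 12, 1, 1) · λ_7 → (1, 0, 1, 8) · λ_8 → (1, 0, 1, 8) · λ_9 → (0, 12, 1, 1) · λ_10 → (2, 1, 5, 8) · λ_11 → (2, 1, 5, 8) · λ_12 → (2, 1, 5, 8) · λ_13 → (0, 12, 1, 1) · λ_14 → (2, 1, 5, 8)

Linkage partition of the 14 weights (5 classes, p=17):

[[1, 10, 11, 12, 14], [2, 4], [3, 7, 8], [5], [6, 9, 13]]


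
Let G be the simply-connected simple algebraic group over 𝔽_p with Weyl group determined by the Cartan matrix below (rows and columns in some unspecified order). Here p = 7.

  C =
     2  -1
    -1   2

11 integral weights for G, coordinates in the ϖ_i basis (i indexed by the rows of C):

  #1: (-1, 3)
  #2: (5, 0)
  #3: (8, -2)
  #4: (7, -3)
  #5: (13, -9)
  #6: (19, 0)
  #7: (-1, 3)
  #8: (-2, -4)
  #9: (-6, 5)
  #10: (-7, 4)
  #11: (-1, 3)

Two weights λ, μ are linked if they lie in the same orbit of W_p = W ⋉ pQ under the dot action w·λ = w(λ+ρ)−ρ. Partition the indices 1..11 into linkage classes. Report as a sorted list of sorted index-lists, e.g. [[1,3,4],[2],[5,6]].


A_2 Cartan matrix, 2 simple roots permuted; ρ=(1,1).

Folding the 11 weights λ_j+ρ into Ā_7 (reps in the given 2-coord order):

  1: (0, 4);  2: (6, 1);  3: (5, 1);  4: (5, 1);  5: (1, 0);  6: (1, 0);  7: (0, 4);  8: (3, 1);  9: (5, 1);  10: (5, 1);  11: (0, 4)

The 11 indices split into 5 linkage classes (same alcove rep ⇔ same W_7-dot-orbit):

[[1, 7, 11], [2], [3, 4, 9, 10], [5, 6], [8]]


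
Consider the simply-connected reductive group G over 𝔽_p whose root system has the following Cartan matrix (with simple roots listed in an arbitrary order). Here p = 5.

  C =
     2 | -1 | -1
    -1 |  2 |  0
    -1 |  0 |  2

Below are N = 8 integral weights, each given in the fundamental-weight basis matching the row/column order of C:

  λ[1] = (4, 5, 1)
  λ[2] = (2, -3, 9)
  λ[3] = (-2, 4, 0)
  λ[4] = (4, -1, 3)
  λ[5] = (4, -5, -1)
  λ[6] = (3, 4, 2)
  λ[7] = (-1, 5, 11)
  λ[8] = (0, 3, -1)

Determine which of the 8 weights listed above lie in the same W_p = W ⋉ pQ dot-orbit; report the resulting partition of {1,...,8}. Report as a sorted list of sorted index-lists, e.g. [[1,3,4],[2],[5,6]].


Type A_3, rank 3, |W|=24; reorder rows/cols to standard.

Each λ_j+ρ reduced to Ā_5; 3-tuples below use C's row order:

  λ_1+ρ ↦ (2, 0, 2);  λ_2+ρ ↦ (2, 0, 2);  λ_3+ρ ↦ (1, 4, 0);  λ_4+ρ ↦ (1, 4, 0);  λ_5+ρ ↦ (1, 4, 0);  λ_6+ρ ↦ (2, 0, 2);  λ_7+ρ ↦ (2, 0, 2);  λ_8+ρ ↦ (1, 4, 0)

Partition of {1..8} into 2 W_5-dot-orbits:

[[1, 2, 6, 7], [3, 4, 5, 8]]


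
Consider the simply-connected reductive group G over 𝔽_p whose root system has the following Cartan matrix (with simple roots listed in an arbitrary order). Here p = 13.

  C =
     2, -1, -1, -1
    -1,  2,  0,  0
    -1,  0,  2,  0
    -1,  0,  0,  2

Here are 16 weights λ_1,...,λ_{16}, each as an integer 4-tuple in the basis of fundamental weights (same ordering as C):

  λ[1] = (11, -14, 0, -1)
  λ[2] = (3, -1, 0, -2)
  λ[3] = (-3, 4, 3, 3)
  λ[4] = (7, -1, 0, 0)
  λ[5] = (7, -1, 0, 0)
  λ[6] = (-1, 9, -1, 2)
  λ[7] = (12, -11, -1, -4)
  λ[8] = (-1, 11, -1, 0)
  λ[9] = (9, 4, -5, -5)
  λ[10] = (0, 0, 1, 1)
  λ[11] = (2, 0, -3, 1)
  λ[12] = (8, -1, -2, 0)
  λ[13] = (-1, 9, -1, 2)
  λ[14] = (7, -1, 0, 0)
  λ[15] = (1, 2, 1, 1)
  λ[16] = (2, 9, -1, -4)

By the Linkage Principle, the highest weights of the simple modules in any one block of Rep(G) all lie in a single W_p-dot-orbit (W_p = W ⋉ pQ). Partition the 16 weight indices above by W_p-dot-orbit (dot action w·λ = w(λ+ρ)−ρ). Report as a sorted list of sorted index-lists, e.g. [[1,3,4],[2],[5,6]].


Root system D_4: the 4×4 matrix C matches after relabeling.

λ_j+ρ reflected into Ā_13 (⟨·,θ^∨⟩≤13); 4-tuples as given:

  1: (0, 12, 0, 1) · 2: (3, 0, 1, 1) · 3: (2, 3, 2, 2) · 4: (3, 0, 1, 1) · 5: (3, 0, 1, 1) · 6: (0, 10, 0, 3) · 7: (0, 10, 0, 3) · 8: (0, 12, 0, 1) · 9: (2, 3, 2, 2) · 10: (1, 1, 2, 2) · 11: (1, 1, 2, 2) · 12: (3, 0, 1, 1) · 13: (0, 10, 0, 3) · 14: (3, 0, 1, 1) · 15: (2, 3, 2, 2) · 16: (0, 10, 0, 3)

The 16 indices split into 5 linkage classes (same alcove rep ⇔ same W_13-dot-orbit):

[[1, 8], [2, 4, 5, 12, 14], [3, 9, 15], [6, 7, 13, 16], [10, 11]]


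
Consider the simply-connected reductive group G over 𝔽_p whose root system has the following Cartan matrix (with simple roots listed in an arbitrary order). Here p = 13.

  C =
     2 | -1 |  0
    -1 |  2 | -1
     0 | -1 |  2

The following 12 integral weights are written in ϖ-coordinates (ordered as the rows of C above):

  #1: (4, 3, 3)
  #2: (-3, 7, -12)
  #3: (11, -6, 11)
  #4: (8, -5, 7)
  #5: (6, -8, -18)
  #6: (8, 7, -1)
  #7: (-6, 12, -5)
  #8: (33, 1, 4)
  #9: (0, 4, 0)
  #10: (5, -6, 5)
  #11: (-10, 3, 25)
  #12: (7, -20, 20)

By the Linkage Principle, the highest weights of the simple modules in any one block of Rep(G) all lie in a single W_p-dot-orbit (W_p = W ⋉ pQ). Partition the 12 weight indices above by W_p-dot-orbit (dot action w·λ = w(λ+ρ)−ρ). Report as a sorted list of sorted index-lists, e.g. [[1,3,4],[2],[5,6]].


Cartan matrix: type A_3 (|W|=24); un-permuting the 3 rows.

Alcove-folded reps (p=13, 12 weights, presented ϖ-order):

  [1] (5, 4, 4);  [2] (3, 2, 6);  [3] (1, 5, 1);  [4] (5, 4, 4);  [5] (2, 4, 0);  [6] (5, 4, 4);  [7] (5, 4, 4);  [8] (3, 2, 6);  [9] (1, 5, 1);  [10] (1, 5, 1);  [11] (5, 4, 4);  [12] (3, 2, 6)

The 12 indices split into 4 linkage classes (same alcove rep ⇔ same W_13-dot-orbit):

[[1, 4, 6, 7, 11], [2, 8, 12], [3, 9, 10], [5]]


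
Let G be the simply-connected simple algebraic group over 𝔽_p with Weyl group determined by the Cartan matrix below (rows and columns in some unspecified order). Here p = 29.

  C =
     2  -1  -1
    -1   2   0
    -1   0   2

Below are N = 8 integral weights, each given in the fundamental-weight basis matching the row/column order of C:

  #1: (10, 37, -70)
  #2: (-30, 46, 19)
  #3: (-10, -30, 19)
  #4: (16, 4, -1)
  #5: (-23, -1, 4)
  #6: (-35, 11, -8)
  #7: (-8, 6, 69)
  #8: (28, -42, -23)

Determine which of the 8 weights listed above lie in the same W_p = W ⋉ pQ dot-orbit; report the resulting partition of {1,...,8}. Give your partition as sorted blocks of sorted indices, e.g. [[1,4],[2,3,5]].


C ↔ A_3 under row/col permutation; |W(A_3)| = 24.

Each λ_j+ρ reduced to Ā_29; 3-tuples below use C's row order:

  λ_1 → (11, 0, 9) · λ_2 → (11, 0, 9) · λ_3 → (11, 0, 9) · λ_4 → (17, 5, 0) · λ_5 → (17, 5, 0) · λ_6 → (17, 5, 0) · λ_7 → (17, 5, 0) · λ_8 → (17, 5, 0)

2 distinct reps among the 8 weights ⇒ 2 W_29-linkage classes:

[[1, 2, 3], [4, 5, 6, 7, 8]]


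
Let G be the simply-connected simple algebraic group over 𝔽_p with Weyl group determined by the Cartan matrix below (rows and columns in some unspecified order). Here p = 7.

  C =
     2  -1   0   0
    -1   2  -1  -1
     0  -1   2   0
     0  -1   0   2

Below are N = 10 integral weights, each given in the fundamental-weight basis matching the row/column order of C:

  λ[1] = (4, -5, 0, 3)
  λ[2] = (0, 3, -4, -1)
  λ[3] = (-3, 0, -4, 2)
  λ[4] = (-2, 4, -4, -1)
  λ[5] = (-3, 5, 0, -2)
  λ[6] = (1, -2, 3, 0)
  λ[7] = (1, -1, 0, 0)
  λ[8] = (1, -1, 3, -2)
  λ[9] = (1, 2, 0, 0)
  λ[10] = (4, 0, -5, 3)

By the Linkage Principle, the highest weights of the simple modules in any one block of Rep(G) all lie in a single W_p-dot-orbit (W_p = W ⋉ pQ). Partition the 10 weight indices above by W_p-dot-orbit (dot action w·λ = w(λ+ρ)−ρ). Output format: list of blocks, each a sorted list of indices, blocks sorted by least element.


Cartan matrix: type D_4 (|W|=192); un-permuting the 4 rows.

λ_j+ρ reflected into Ā_7 (⟨·,θ^∨⟩≤7); 4-tuples as given:

  λ_1 → (1, 1, 3, 0) · λ_2 → (1, 1, 3, 0) · λ_3 → (2, 0, 1, 1) · λ_4 → (1, 1, 3, 0) · λ_5 → (2, 0, 1, 1) · λ_6 → (1, 1, 3, 0) · λ_7 → (2, 0, 1, 1) · λ_8 → (1, 1, 3, 0) · λ_9 → (2, 0, 1, 1) · λ_10 → (2, 0, 1, 1)

Grouping the 10 weights by Ā_7-representative: 2 linkage classes.

[[1, 2, 4, 6, 8], [3, 5, 7, 9, 10]]
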